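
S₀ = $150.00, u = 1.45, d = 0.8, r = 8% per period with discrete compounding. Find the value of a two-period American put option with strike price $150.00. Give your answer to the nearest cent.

$15.81

Risk-neutral probability p = (1 + 0.08 − 0.8)/(1.45 − 0.8) = 0.2800/0.6500 = 0.4308
Terminal stock prices: S_uu = 315.4, S_ud = 174, S_dd = 96
Terminal payoffs (K − S): max(-165.4, 0) = 0, max(-24, 0) = 0, max(54, 0) = 54
Node u (S = 217.5): continuation = 1/1.08·[0.4308·0.0000 + 0.5692·0.0000] = 0.0000; exercise value = 0.0000 ≤ continuation, so V_u = 0.0000
Node d (S = 120): continuation = 1/1.08·[0.4308·0.0000 + 0.5692·54.0000] = 28.4615; exercise value = 30.0000 > continuation, so V_d = 30.0000 (exercise)
Node 0 (S = 150): continuation = 1/1.08·[0.4308·0.0000 + 0.5692·30.0000] = 15.8120; exercise value = 0.0000 ≤ continuation, so V_0 = 15.8120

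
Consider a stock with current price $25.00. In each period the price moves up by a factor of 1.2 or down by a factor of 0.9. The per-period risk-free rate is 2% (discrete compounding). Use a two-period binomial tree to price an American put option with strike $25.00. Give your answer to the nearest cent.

Risk-neutral probability p = (1 + 0.02 − 0.9)/(1.2 − 0.9) = 0.1200/0.3000 = 0.4000
Terminal stock prices: S_uu = 36, S_ud = 27, S_dd = 20.25
Terminal payoffs (K − S): max(-11, 0) = 0, max(-2, 0) = 0, max(4.75, 0) = 4.75
Node u (S = 30): continuation = 1/1.02·[0.4000·0.0000 + 0.6000·0.0000] = 0.0000; exercise value = 0.0000 ≤ continuation, so V_u = 0.0000
Node d (S = 22.5): continuation = 1/1.02·[0.4000·0.0000 + 0.6000·4.7500] = 2.7941; exercise value = 2.5000 ≤ continuation, so V_d = 2.7941
Node 0 (S = 25): continuation = 1/1.02·[0.4000·0.0000 + 0.6000·2.7941] = 1.6436; exercise value = 0.0000 ≤ continuation, so V_0 = 1.6436

$1.64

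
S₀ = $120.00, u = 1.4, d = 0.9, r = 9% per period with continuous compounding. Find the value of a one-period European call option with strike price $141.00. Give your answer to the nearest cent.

Risk-neutral probability p = (e^0.09 − 0.9)/(1.4 − 0.9) = 0.1942/0.5000 = 0.3883
Terminal stock prices: S_u = 168, S_d = 108
Terminal payoffs (S − K): max(27, 0) = 27, max(-33, 0) = 0
Node 0 (S = 120): V_0 = e^(−0.09)·[0.3883·27.0000 + 0.6117·0.0000] = 9.5829

$9.58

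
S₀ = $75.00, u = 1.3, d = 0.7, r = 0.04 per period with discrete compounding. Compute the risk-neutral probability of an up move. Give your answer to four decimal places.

p = 0.5667

Risk-neutral probability p = (1 + 0.04 − 0.7)/(1.3 − 0.7) = 0.3400/0.6000 = 0.5667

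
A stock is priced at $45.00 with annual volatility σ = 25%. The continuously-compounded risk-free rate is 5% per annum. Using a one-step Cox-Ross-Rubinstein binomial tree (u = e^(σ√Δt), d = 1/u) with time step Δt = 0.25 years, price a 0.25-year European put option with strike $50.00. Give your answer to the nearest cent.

CRR parameters: u = e^(σ√Δt) = e^(0.25·√0.25) = 1.1331, d = 1/u = 0.8825
Per-period rate: rΔt = 0.05·0.25 = 0.0125, so R = e^0.0125 = 1.0126
Risk-neutral probability p = (e^0.0125 − 0.8825)/(1.1331 − 0.8825) = 0.1301/0.2507 = 0.5190
Terminal stock prices: S_u = 50.99, S_d = 39.71
Terminal payoffs (K − S): max(-0.9917, 0) = 0, max(10.29, 0) = 10.29
Node 0 (S = 45): V_0 = e^(−0.0125)·[0.5190·0.0000 + 0.4810·10.2876] = 4.8872

$4.89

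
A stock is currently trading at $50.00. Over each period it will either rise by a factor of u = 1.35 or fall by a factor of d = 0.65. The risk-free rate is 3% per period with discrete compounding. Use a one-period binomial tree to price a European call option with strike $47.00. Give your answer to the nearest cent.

$10.80

Risk-neutral probability p = (1 + 0.03 − 0.65)/(1.35 − 0.65) = 0.3800/0.7000 = 0.5429
Terminal stock prices: S_u = 67.5, S_d = 32.5
Terminal payoffs (S − K): max(20.5, 0) = 20.5, max(-14.5, 0) = 0
Node 0 (S = 50): V_0 = 1/1.03·[0.5429·20.5000 + 0.4571·0.0000] = 10.8044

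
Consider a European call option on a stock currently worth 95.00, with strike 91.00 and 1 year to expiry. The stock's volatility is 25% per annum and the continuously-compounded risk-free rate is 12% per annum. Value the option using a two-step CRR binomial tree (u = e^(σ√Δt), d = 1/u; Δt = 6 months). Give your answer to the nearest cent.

17.24

CRR parameters: u = e^(σ√Δt) = e^(0.25·√0.5) = 1.1934, d = 1/u = 0.8380
Per-period rate: rΔt = 0.12·0.5 = 0.06, so R = e^0.06 = 1.0618
Risk-neutral probability p = (e^0.06 − 0.8380)/(1.1934 − 0.8380) = 0.2239/0.3554 = 0.6299
Terminal stock prices: S_uu = 135.3, S_ud = 95, S_dd = 66.71
Terminal payoffs (S − K): max(44.29, 0) = 44.29, max(4, 0) = 4, max(-24.29, 0) = 0
Node u (S = 113.4): V_u = e^(−0.06)·[0.6299·44.2913 + 0.3701·4.0000] = 27.6691
Node d (S = 79.61): V_d = e^(−0.06)·[0.6299·4.0000 + 0.3701·0.0000] = 2.3729
Node 0 (S = 95): V_0 = e^(−0.06)·[0.6299·27.6691 + 0.3701·2.3729] = 17.2412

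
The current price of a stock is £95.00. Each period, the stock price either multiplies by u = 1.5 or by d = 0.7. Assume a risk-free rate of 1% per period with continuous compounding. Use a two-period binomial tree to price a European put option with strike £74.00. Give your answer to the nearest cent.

£10.09

Risk-neutral probability p = (e^0.01 − 0.7)/(1.5 − 0.7) = 0.3101/0.8000 = 0.3876
Terminal stock prices: S_uu = 213.8, S_ud = 99.75, S_dd = 46.55
Terminal payoffs (K − S): max(-139.8, 0) = 0, max(-25.75, 0) = 0, max(27.45, 0) = 27.45
Node u (S = 142.5): V_u = e^(−0.01)·[0.3876·0.0000 + 0.6124·0.0000] = 0.0000
Node d (S = 66.5): V_d = e^(−0.01)·[0.3876·0.0000 + 0.6124·27.4500] = 16.6441
Node 0 (S = 95): V_0 = e^(−0.01)·[0.3876·0.0000 + 0.6124·16.6441] = 10.0921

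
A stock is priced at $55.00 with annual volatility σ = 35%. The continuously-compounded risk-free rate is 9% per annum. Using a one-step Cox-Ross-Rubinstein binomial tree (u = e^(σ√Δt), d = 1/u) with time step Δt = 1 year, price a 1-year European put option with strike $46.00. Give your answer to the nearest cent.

CRR parameters: u = e^(σ√Δt) = e^(0.35·√1) = 1.4191, d = 1/u = 0.7047
Per-period rate: rΔt = 0.09·1 = 0.09, so R = e^0.09 = 1.0942
Risk-neutral probability p = (e^0.09 − 0.7047)/(1.4191 − 0.7047) = 0.3895/0.7144 = 0.5452
Terminal stock prices: S_u = 78.05, S_d = 38.76
Terminal payoffs (K − S): max(-32.05, 0) = 0, max(7.242, 0) = 7.242
Node 0 (S = 55): V_0 = e^(−0.09)·[0.5452·0.0000 + 0.4548·7.2422] = 3.0102

$3.01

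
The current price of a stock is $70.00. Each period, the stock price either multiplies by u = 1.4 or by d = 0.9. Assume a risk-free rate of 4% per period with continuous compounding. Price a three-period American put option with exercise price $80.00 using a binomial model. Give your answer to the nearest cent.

$11.81

Risk-neutral probability p = (e^0.04 − 0.9)/(1.4 − 0.9) = 0.1408/0.5000 = 0.2816
Terminal stock prices: S_uuu = 192.1, S_uud = 123.5, S_udd = 79.38, S_ddd = 51.03
Terminal payoffs (K − S): max(-112.1, 0) = 0, max(-43.48, 0) = 0, max(0.62, 0) = 0.62, max(28.97, 0) = 28.97
Node uu (S = 137.2): continuation = e^(−0.04)·[0.2816·0.0000 + 0.7184·0.0000] = 0.0000; exercise value = 0.0000 ≤ continuation, so V_uu = 0.0000
Node ud (S = 88.2): continuation = e^(−0.04)·[0.2816·0.0000 + 0.7184·0.6200] = 0.4279; exercise value = 0.0000 ≤ continuation, so V_ud = 0.4279
Node dd (S = 56.7): continuation = e^(−0.04)·[0.2816·0.6200 + 0.7184·28.9700] = 20.1632; exercise value = 23.3000 > continuation, so V_dd = 23.3000 (exercise)
Node u (S = 98): continuation = e^(−0.04)·[0.2816·0.0000 + 0.7184·0.4279] = 0.2954; exercise value = 0.0000 ≤ continuation, so V_u = 0.2954
Node d (S = 63): continuation = e^(−0.04)·[0.2816·0.4279 + 0.7184·23.3000] = 16.1977; exercise value = 17.0000 > continuation, so V_d = 17.0000 (exercise)
Node 0 (S = 70): continuation = e^(−0.04)·[0.2816·0.2954 + 0.7184·17.0000] = 11.8135; exercise value = 10.0000 ≤ continuation, so V_0 = 11.8135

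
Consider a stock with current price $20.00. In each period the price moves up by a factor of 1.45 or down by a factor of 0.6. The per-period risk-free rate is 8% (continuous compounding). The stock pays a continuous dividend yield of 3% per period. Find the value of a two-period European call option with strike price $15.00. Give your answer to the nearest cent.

$7.52

Per-period risk-free factor R = e^0.08 = 1.0833; dividend-adjusted growth = e^(0.08−0.03) = 1.0513.
Risk-neutral probability p = (1.0513 − 0.6)/(1.45 − 0.6) = 0.4513/0.8500 = 0.5309
Terminal stock prices: S_uu = 42.05, S_ud = 17.4, S_dd = 7.2
Terminal payoffs (S − K): max(27.05, 0) = 27.05, max(2.4, 0) = 2.4, max(-7.8, 0) = 0
Node u (S = 29): V_u = e^(−0.08)·[0.5309·27.0500 + 0.4691·2.4000] = 14.2962
Node d (S = 12): V_d = e^(−0.08)·[0.5309·2.4000 + 0.4691·0.0000] = 1.1762
Node 0 (S = 20): V_0 = e^(−0.08)·[0.5309·14.2962 + 0.4691·1.1762] = 7.5157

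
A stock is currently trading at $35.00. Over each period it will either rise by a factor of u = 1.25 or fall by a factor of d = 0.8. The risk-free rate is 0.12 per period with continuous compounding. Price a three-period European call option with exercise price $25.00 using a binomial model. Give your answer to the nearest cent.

Risk-neutral probability p = (e^0.12 − 0.8)/(1.25 − 0.8) = 0.3275/0.4500 = 0.7278
Terminal stock prices: S_uuu = 68.36, S_uud = 43.75, S_udd = 28, S_ddd = 17.92
Terminal payoffs (S − K): max(43.36, 0) = 43.36, max(18.75, 0) = 18.75, max(3, 0) = 3, max(-7.08, 0) = 0
Node uu (S = 54.69): V_uu = e^(−0.12)·[0.7278·43.3594 + 0.2722·18.7500] = 32.5145
Node ud (S = 35): V_ud = e^(−0.12)·[0.7278·18.7500 + 0.2722·3.0000] = 12.8270
Node dd (S = 22.4): V_dd = e^(−0.12)·[0.7278·3.0000 + 0.2722·0.0000] = 1.9364
Node u (S = 43.75): V_u = e^(−0.12)·[0.7278·32.5145 + 0.2722·12.8270] = 24.0843
Node d (S = 28): V_d = e^(−0.12)·[0.7278·12.8270 + 0.2722·1.9364] = 8.7470
Node 0 (S = 35): V_0 = e^(−0.12)·[0.7278·24.0843 + 0.2722·8.7470] = 17.6577

$17.66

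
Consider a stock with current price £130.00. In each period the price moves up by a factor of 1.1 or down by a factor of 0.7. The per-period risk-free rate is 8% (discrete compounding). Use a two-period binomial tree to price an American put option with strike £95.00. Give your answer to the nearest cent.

Risk-neutral probability p = (1 + 0.08 − 0.7)/(1.1 − 0.7) = 0.3800/0.4000 = 0.9500
Terminal stock prices: S_uu = 157.3, S_ud = 100.1, S_dd = 63.7
Terminal payoffs (K − S): max(-62.3, 0) = 0, max(-5.1, 0) = 0, max(31.3, 0) = 31.3
Node u (S = 143): continuation = 1/1.08·[0.9500·0.0000 + 0.0500·0.0000] = 0.0000; exercise value = 0.0000 ≤ continuation, so V_u = 0.0000
Node d (S = 91): continuation = 1/1.08·[0.9500·0.0000 + 0.0500·31.3000] = 1.4491; exercise value = 4.0000 > continuation, so V_d = 4.0000 (exercise)
Node 0 (S = 130): continuation = 1/1.08·[0.9500·0.0000 + 0.0500·4.0000] = 0.1852; exercise value = 0.0000 ≤ continuation, so V_0 = 0.1852

£0.19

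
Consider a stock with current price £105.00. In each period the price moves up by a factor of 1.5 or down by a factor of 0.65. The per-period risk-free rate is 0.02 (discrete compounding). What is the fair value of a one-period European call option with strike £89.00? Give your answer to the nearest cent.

£29.23

Risk-neutral probability p = (1 + 0.02 − 0.65)/(1.5 − 0.65) = 0.3700/0.8500 = 0.4353
Terminal stock prices: S_u = 157.5, S_d = 68.25
Terminal payoffs (S − K): max(68.5, 0) = 68.5, max(-20.75, 0) = 0
Node 0 (S = 105): V_0 = 1/1.02·[0.4353·68.5000 + 0.5647·0.0000] = 29.2330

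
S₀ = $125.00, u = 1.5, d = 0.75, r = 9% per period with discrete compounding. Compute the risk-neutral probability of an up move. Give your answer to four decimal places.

p = 0.4533

Risk-neutral probability p = (1 + 0.09 − 0.75)/(1.5 − 0.75) = 0.3400/0.7500 = 0.4533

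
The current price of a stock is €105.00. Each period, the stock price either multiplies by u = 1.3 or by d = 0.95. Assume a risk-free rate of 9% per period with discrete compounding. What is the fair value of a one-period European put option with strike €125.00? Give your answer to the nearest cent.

€13.90

Risk-neutral probability p = (1 + 0.09 − 0.95)/(1.3 − 0.95) = 0.1400/0.3500 = 0.4000
Terminal stock prices: S_u = 136.5, S_d = 99.75
Terminal payoffs (K − S): max(-11.5, 0) = 0, max(25.25, 0) = 25.25
Node 0 (S = 105): V_0 = 1/1.09·[0.4000·0.0000 + 0.6000·25.2500] = 13.8991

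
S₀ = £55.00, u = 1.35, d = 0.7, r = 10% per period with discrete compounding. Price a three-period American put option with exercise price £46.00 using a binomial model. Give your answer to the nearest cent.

Risk-neutral probability p = (1 + 0.1 − 0.7)/(1.35 − 0.7) = 0.4000/0.6500 = 0.6154
Terminal stock prices: S_uuu = 135.3, S_uud = 70.17, S_udd = 36.38, S_ddd = 18.86
Terminal payoffs (K − S): max(-89.32, 0) = 0, max(-24.17, 0) = 0, max(9.618, 0) = 9.618, max(27.14, 0) = 27.14
Node uu (S = 100.2): continuation = 1/1.1·[0.6154·0.0000 + 0.3846·0.0000] = 0.0000; exercise value = 0.0000 ≤ continuation, so V_uu = 0.0000
Node ud (S = 51.97): continuation = 1/1.1·[0.6154·0.0000 + 0.3846·9.6175] = 3.3628; exercise value = 0.0000 ≤ continuation, so V_ud = 3.3628
Node dd (S = 26.95): continuation = 1/1.1·[0.6154·9.6175 + 0.3846·27.1350] = 14.8682; exercise value = 19.0500 > continuation, so V_dd = 19.0500 (exercise)
Node u (S = 74.25): continuation = 1/1.1·[0.6154·0.0000 + 0.3846·3.3628] = 1.1758; exercise value = 0.0000 ≤ continuation, so V_u = 1.1758
Node d (S = 38.5): continuation = 1/1.1·[0.6154·3.3628 + 0.3846·19.0500] = 8.5421; exercise value = 7.5000 ≤ continuation, so V_d = 8.5421
Node 0 (S = 55): continuation = 1/1.1·[0.6154·1.1758 + 0.3846·8.5421] = 3.6445; exercise value = 0.0000 ≤ continuation, so V_0 = 3.6445

£3.64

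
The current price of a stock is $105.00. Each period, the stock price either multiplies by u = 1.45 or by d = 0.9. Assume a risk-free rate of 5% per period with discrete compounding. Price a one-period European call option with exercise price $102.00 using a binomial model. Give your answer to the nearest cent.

$13.05

Risk-neutral probability p = (1 + 0.05 − 0.9)/(1.45 − 0.9) = 0.1500/0.5500 = 0.2727
Terminal stock prices: S_u = 152.2, S_d = 94.5
Terminal payoffs (S − K): max(50.25, 0) = 50.25, max(-7.5, 0) = 0
Node 0 (S = 105): V_0 = 1/1.05·[0.2727·50.2500 + 0.7273·0.0000] = 13.0519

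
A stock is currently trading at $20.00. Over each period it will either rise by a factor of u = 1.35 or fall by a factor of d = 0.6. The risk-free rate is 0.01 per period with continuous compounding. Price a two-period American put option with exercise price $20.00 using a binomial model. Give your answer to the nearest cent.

$4.51

Risk-neutral probability p = (e^0.01 − 0.6)/(1.35 − 0.6) = 0.4101/0.7500 = 0.5467
Terminal stock prices: S_uu = 36.45, S_ud = 16.2, S_dd = 7.2
Terminal payoffs (K − S): max(-16.45, 0) = 0, max(3.8, 0) = 3.8, max(12.8, 0) = 12.8
Node u (S = 27): continuation = e^(−0.01)·[0.5467·0.0000 + 0.4533·3.8000] = 1.7053; exercise value = 0.0000 ≤ continuation, so V_u = 1.7053
Node d (S = 12): continuation = e^(−0.01)·[0.5467·3.8000 + 0.4533·12.8000] = 7.8010; exercise value = 8.0000 > continuation, so V_d = 8.0000 (exercise)
Node 0 (S = 20): continuation = e^(−0.01)·[0.5467·1.7053 + 0.4533·8.0000] = 4.5131; exercise value = 0.0000 ≤ continuation, so V_0 = 4.5131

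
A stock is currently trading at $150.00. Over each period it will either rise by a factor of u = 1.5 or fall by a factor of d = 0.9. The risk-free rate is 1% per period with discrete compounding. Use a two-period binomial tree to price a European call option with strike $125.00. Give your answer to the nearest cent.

$29.75

Risk-neutral probability p = (1 + 0.01 − 0.9)/(1.5 − 0.9) = 0.1100/0.6000 = 0.1833
Terminal stock prices: S_uu = 337.5, S_ud = 202.5, S_dd = 121.5
Terminal payoffs (S − K): max(212.5, 0) = 212.5, max(77.5, 0) = 77.5, max(-3.5, 0) = 0
Node u (S = 225): V_u = 1/1.01·[0.1833·212.5000 + 0.8167·77.5000] = 101.2376
Node d (S = 135): V_d = 1/1.01·[0.1833·77.5000 + 0.8167·0.0000] = 14.0677
Node 0 (S = 150): V_0 = 1/1.01·[0.1833·101.2376 + 0.8167·14.0677] = 29.7513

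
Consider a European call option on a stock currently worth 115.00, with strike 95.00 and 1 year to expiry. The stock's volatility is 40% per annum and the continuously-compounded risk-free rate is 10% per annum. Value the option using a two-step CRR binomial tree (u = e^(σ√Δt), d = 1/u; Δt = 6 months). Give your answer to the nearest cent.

35.25

CRR parameters: u = e^(σ√Δt) = e^(0.4·√0.5) = 1.3269, d = 1/u = 0.7536
Per-period rate: rΔt = 0.1·0.5 = 0.05, so R = e^0.05 = 1.0513
Risk-neutral probability p = (e^0.05 − 0.7536)/(1.3269 − 0.7536) = 0.2976/0.5733 = 0.5192
Terminal stock prices: S_uu = 202.5, S_ud = 115, S_dd = 65.32
Terminal payoffs (S − K): max(107.5, 0) = 107.5, max(20, 0) = 20, max(-29.68, 0) = 0
Node u (S = 152.6): V_u = e^(−0.05)·[0.5192·107.4752 + 0.4808·20.0000] = 62.2263
Node d (S = 86.67): V_d = e^(−0.05)·[0.5192·20.0000 + 0.4808·0.0000] = 9.8775
Node 0 (S = 115): V_0 = e^(−0.05)·[0.5192·62.2263 + 0.4808·9.8775] = 35.2494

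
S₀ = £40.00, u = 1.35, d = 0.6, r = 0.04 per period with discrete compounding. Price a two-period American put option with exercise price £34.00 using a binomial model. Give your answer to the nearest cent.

Risk-neutral probability p = (1 + 0.04 − 0.6)/(1.35 − 0.6) = 0.4400/0.7500 = 0.5867
Terminal stock prices: S_uu = 72.9, S_ud = 32.4, S_dd = 14.4
Terminal payoffs (K − S): max(-38.9, 0) = 0, max(1.6, 0) = 1.6, max(19.6, 0) = 19.6
Node u (S = 54): continuation = 1/1.04·[0.5867·0.0000 + 0.4133·1.6000] = 0.6359; exercise value = 0.0000 ≤ continuation, so V_u = 0.6359
Node d (S = 24): continuation = 1/1.04·[0.5867·1.6000 + 0.4133·19.6000] = 8.6923; exercise value = 10.0000 > continuation, so V_d = 10.0000 (exercise)
Node 0 (S = 40): continuation = 1/1.04·[0.5867·0.6359 + 0.4133·10.0000] = 4.3331; exercise value = 0.0000 ≤ continuation, so V_0 = 4.3331

£4.33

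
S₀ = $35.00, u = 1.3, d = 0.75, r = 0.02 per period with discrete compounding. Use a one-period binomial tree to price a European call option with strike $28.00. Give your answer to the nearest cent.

Risk-neutral probability p = (1 + 0.02 − 0.75)/(1.3 − 0.75) = 0.2700/0.5500 = 0.4909
Terminal stock prices: S_u = 45.5, S_d = 26.25
Terminal payoffs (S − K): max(17.5, 0) = 17.5, max(-1.75, 0) = 0
Node 0 (S = 35): V_0 = 1/1.02·[0.4909·17.5000 + 0.5091·0.0000] = 8.4225

$8.42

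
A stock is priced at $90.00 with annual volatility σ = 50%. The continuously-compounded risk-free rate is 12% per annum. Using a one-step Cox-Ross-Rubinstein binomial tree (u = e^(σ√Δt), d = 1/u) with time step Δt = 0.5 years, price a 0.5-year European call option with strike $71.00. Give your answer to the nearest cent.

CRR parameters: u = e^(σ√Δt) = e^(0.5·√0.5) = 1.4241, d = 1/u = 0.7022
Per-period rate: rΔt = 0.12·0.5 = 0.06, so R = e^0.06 = 1.0618
Risk-neutral probability p = (e^0.06 − 0.7022)/(1.4241 − 0.7022) = 0.3596/0.7219 = 0.4982
Terminal stock prices: S_u = 128.2, S_d = 63.2
Terminal payoffs (S − K): max(57.17, 0) = 57.17, max(-7.803, 0) = 0
Node 0 (S = 90): V_0 = e^(−0.06)·[0.4982·57.1707 + 0.5018·0.0000] = 26.8224

$26.82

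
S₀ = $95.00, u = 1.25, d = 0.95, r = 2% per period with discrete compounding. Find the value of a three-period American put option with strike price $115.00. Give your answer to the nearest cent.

Risk-neutral probability p = (1 + 0.02 − 0.95)/(1.25 − 0.95) = 0.0700/0.3000 = 0.2333
Terminal stock prices: S_uuu = 185.5, S_uud = 141, S_udd = 107.2, S_ddd = 81.45
Terminal payoffs (K − S): max(-70.55, 0) = 0, max(-26.02, 0) = 0, max(7.828, 0) = 7.828, max(33.55, 0) = 33.55
Node uu (S = 148.4): continuation = 1/1.02·[0.2333·0.0000 + 0.7667·0.0000] = 0.0000; exercise value = 0.0000 ≤ continuation, so V_uu = 0.0000
Node ud (S = 112.8): continuation = 1/1.02·[0.2333·0.0000 + 0.7667·7.8281] = 5.8839; exercise value = 2.1875 ≤ continuation, so V_ud = 5.8839
Node dd (S = 85.74): continuation = 1/1.02·[0.2333·7.8281 + 0.7667·33.5494] = 27.0076; exercise value = 29.2625 > continuation, so V_dd = 29.2625 (exercise)
Node u (S = 118.8): continuation = 1/1.02·[0.2333·0.0000 + 0.7667·5.8839] = 4.4225; exercise value = 0.0000 ≤ continuation, so V_u = 4.4225
Node d (S = 90.25): continuation = 1/1.02·[0.2333·5.8839 + 0.7667·29.2625] = 23.3407; exercise value = 24.7500 > continuation, so V_d = 24.7500 (exercise)
Node 0 (S = 95): continuation = 1/1.02·[0.2333·4.4225 + 0.7667·24.7500] = 19.6146; exercise value = 20.0000 > continuation, so V_0 = 20.0000 (exercise)

$20.00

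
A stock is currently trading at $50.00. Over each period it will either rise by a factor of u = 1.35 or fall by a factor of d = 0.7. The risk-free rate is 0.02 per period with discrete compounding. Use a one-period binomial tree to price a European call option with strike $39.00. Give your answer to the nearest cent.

Risk-neutral probability p = (1 + 0.02 − 0.7)/(1.35 − 0.7) = 0.3200/0.6500 = 0.4923
Terminal stock prices: S_u = 67.5, S_d = 35
Terminal payoffs (S − K): max(28.5, 0) = 28.5, max(-4, 0) = 0
Node 0 (S = 50): V_0 = 1/1.02·[0.4923·28.5000 + 0.5077·0.0000] = 13.7557

$13.76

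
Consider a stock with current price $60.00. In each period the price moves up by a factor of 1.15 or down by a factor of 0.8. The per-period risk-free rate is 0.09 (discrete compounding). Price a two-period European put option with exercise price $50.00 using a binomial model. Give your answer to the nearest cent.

Risk-neutral probability p = (1 + 0.09 − 0.8)/(1.15 − 0.8) = 0.2900/0.3500 = 0.8286
Terminal stock prices: S_uu = 79.35, S_ud = 55.2, S_dd = 38.4
Terminal payoffs (K − S): max(-29.35, 0) = 0, max(-5.2, 0) = 0, max(11.6, 0) = 11.6
Node u (S = 69): V_u = 1/1.09·[0.8286·0.0000 + 0.1714·0.0000] = 0.0000
Node d (S = 48): V_d = 1/1.09·[0.8286·0.0000 + 0.1714·11.6000] = 1.8244
Node 0 (S = 60): V_0 = 1/1.09·[0.8286·0.0000 + 0.1714·1.8244] = 0.2869

$0.29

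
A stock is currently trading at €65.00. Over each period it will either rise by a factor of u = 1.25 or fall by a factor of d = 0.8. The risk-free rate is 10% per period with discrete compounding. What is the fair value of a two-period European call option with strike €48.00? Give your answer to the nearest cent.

€25.92

Risk-neutral probability p = (1 + 0.1 − 0.8)/(1.25 − 0.8) = 0.3000/0.4500 = 0.6667
Terminal stock prices: S_uu = 101.6, S_ud = 65, S_dd = 41.6
Terminal payoffs (S − K): max(53.56, 0) = 53.56, max(17, 0) = 17, max(-6.4, 0) = 0
Node u (S = 81.25): V_u = 1/1.1·[0.6667·53.5625 + 0.3333·17.0000] = 37.6136
Node d (S = 52): V_d = 1/1.1·[0.6667·17.0000 + 0.3333·0.0000] = 10.3030
Node 0 (S = 65): V_0 = 1/1.1·[0.6667·37.6136 + 0.3333·10.3030] = 25.9183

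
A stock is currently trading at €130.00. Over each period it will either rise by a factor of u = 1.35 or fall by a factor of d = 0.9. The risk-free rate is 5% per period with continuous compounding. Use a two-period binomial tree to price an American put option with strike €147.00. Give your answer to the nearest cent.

€18.94

Risk-neutral probability p = (e^0.05 − 0.9)/(1.35 − 0.9) = 0.1513/0.4500 = 0.3362
Terminal stock prices: S_uu = 236.9, S_ud = 158, S_dd = 105.3
Terminal payoffs (K − S): max(-89.93, 0) = 0, max(-10.95, 0) = 0, max(41.7, 0) = 41.7
Node u (S = 175.5): continuation = e^(−0.05)·[0.3362·0.0000 + 0.6638·0.0000] = 0.0000; exercise value = 0.0000 ≤ continuation, so V_u = 0.0000
Node d (S = 117): continuation = e^(−0.05)·[0.3362·0.0000 + 0.6638·41.7000] = 26.3321; exercise value = 30.0000 > continuation, so V_d = 30.0000 (exercise)
Node 0 (S = 130): continuation = e^(−0.05)·[0.3362·0.0000 + 0.6638·30.0000] = 18.9440; exercise value = 17.0000 ≤ continuation, so V_0 = 18.9440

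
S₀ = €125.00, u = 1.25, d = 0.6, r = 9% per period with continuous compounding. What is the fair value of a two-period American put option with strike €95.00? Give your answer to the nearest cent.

Risk-neutral probability p = (e^0.09 − 0.6)/(1.25 − 0.6) = 0.4942/0.6500 = 0.7603
Terminal stock prices: S_uu = 195.3, S_ud = 93.75, S_dd = 45
Terminal payoffs (K − S): max(-100.3, 0) = 0, max(1.25, 0) = 1.25, max(50, 0) = 50
Node u (S = 156.2): continuation = e^(−0.09)·[0.7603·0.0000 + 0.2397·1.2500] = 0.2739; exercise value = 0.0000 ≤ continuation, so V_u = 0.2739
Node d (S = 75): continuation = e^(−0.09)·[0.7603·1.2500 + 0.2397·50.0000] = 11.8235; exercise value = 20.0000 > continuation, so V_d = 20.0000 (exercise)
Node 0 (S = 125): continuation = e^(−0.09)·[0.7603·0.2739 + 0.2397·20.0000] = 4.5723; exercise value = 0.0000 ≤ continuation, so V_0 = 4.5723

€4.57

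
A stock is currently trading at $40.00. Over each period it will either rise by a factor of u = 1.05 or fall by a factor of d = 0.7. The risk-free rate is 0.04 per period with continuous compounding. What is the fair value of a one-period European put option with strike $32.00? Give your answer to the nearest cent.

$0.10

Risk-neutral probability p = (e^0.04 − 0.7)/(1.05 − 0.7) = 0.3408/0.3500 = 0.9737
Terminal stock prices: S_u = 42, S_d = 28
Terminal payoffs (K − S): max(-10, 0) = 0, max(4, 0) = 4
Node 0 (S = 40): V_0 = e^(−0.04)·[0.9737·0.0000 + 0.0263·4.0000] = 0.1009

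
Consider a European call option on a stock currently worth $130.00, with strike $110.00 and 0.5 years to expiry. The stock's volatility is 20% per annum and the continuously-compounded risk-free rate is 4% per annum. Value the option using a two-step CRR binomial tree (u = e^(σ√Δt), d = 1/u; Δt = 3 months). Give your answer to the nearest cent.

$22.97

CRR parameters: u = e^(σ√Δt) = e^(0.2·√0.25) = 1.1052, d = 1/u = 0.9048
Per-period rate: rΔt = 0.04·0.25 = 0.01, so R = e^0.01 = 1.0101
Risk-neutral probability p = (e^0.01 − 0.9048)/(1.1052 − 0.9048) = 0.1052/0.2003 = 0.5252
Terminal stock prices: S_uu = 158.8, S_ud = 130, S_dd = 106.4
Terminal payoffs (S − K): max(48.78, 0) = 48.78, max(20, 0) = 20, max(-3.565, 0) = 0
Node u (S = 143.7): V_u = e^(−0.01)·[0.5252·48.7824 + 0.4748·20.0000] = 34.7667
Node d (S = 117.6): V_d = e^(−0.01)·[0.5252·20.0000 + 0.4748·0.0000] = 10.3992
Node 0 (S = 130): V_0 = e^(−0.01)·[0.5252·34.7667 + 0.4748·10.3992] = 22.9659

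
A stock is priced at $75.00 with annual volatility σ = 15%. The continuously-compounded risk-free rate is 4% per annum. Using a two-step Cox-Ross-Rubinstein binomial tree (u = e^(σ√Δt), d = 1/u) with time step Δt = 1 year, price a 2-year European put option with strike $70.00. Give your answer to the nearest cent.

$2.15

CRR parameters: u = e^(σ√Δt) = e^(0.15·√1) = 1.1618, d = 1/u = 0.8607
Per-period rate: rΔt = 0.04·1 = 0.04, so R = e^0.04 = 1.0408
Risk-neutral probability p = (e^0.04 − 0.8607)/(1.1618 − 0.8607) = 0.1801/0.3011 = 0.5981
Terminal stock prices: S_uu = 101.2, S_ud = 75, S_dd = 55.56
Terminal payoffs (K − S): max(-31.24, 0) = 0, max(-5, 0) = 0, max(14.44, 0) = 14.44
Node u (S = 87.14): V_u = e^(−0.04)·[0.5981·0.0000 + 0.4019·0.0000] = 0.0000
Node d (S = 64.55): V_d = e^(−0.04)·[0.5981·0.0000 + 0.4019·14.4386] = 5.5754
Node 0 (S = 75): V_0 = e^(−0.04)·[0.5981·0.0000 + 0.4019·5.5754] = 2.1529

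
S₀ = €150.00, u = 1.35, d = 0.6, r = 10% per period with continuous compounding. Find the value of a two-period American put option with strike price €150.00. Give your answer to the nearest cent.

Risk-neutral probability p = (e^0.1 − 0.6)/(1.35 − 0.6) = 0.5052/0.7500 = 0.6736
Terminal stock prices: S_uu = 273.4, S_ud = 121.5, S_dd = 54
Terminal payoffs (K − S): max(-123.4, 0) = 0, max(28.5, 0) = 28.5, max(96, 0) = 96
Node u (S = 202.5): continuation = e^(−0.1)·[0.6736·0.0000 + 0.3264·28.5000] = 8.4182; exercise value = 0.0000 ≤ continuation, so V_u = 8.4182
Node d (S = 90): continuation = e^(−0.1)·[0.6736·28.5000 + 0.3264·96.0000] = 45.7256; exercise value = 60.0000 > continuation, so V_d = 60.0000 (exercise)
Node 0 (S = 150): continuation = e^(−0.1)·[0.6736·8.4182 + 0.3264·60.0000] = 22.8530; exercise value = 0.0000 ≤ continuation, so V_0 = 22.8530

€22.85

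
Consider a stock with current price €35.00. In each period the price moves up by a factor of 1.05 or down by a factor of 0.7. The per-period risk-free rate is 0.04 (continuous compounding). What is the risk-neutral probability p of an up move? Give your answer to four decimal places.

Risk-neutral probability p = (e^0.04 − 0.7)/(1.05 − 0.7) = 0.3408/0.3500 = 0.9737

p = 0.9737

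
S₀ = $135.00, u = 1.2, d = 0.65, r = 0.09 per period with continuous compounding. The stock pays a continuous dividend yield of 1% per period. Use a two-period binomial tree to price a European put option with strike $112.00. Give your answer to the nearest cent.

$3.94

Per-period risk-free factor R = e^0.09 = 1.0942; dividend-adjusted growth = e^(0.09−0.01) = 1.0833.
Risk-neutral probability p = (1.0833 − 0.65)/(1.2 − 0.65) = 0.4333/0.5500 = 0.7878
Terminal stock prices: S_uu = 194.4, S_ud = 105.3, S_dd = 57.04
Terminal payoffs (K − S): max(-82.4, 0) = 0, max(6.7, 0) = 6.7, max(54.96, 0) = 54.96
Node u (S = 162): V_u = e^(−0.09)·[0.7878·0.0000 + 0.2122·6.7000] = 1.2994
Node d (S = 87.75): V_d = e^(−0.09)·[0.7878·6.7000 + 0.2122·54.9625] = 15.4834
Node 0 (S = 135): V_0 = e^(−0.09)·[0.7878·1.2994 + 0.2122·15.4834] = 3.9384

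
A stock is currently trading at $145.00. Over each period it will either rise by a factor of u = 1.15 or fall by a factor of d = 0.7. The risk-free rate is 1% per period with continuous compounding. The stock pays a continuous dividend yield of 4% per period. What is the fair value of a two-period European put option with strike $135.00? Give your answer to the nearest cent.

Per-period risk-free factor R = e^0.01 = 1.0101; dividend-adjusted growth = e^(0.01−0.04) = 0.9704.
Risk-neutral probability p = (0.9704 − 0.7)/(1.15 − 0.7) = 0.2704/0.4500 = 0.6010
Terminal stock prices: S_uu = 191.8, S_ud = 116.7, S_dd = 71.05
Terminal payoffs (K − S): max(-56.76, 0) = 0, max(18.28, 0) = 18.28, max(63.95, 0) = 63.95
Node u (S = 166.8): V_u = e^(−0.01)·[0.6010·0.0000 + 0.3990·18.2750] = 7.2194
Node d (S = 101.5): V_d = e^(−0.01)·[0.6010·18.2750 + 0.3990·63.9500] = 36.1366
Node 0 (S = 145): V_0 = e^(−0.01)·[0.6010·7.2194 + 0.3990·36.1366] = 18.5710

$18.57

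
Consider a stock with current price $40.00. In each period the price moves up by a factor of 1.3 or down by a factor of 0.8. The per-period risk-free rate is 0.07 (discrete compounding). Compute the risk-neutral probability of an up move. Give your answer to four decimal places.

p = 0.5400

Risk-neutral probability p = (1 + 0.07 − 0.8)/(1.3 − 0.8) = 0.2700/0.5000 = 0.5400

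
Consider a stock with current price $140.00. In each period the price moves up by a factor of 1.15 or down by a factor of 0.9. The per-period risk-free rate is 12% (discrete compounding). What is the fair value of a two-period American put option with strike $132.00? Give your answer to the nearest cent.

Risk-neutral probability p = (1 + 0.12 − 0.9)/(1.15 − 0.9) = 0.2200/0.2500 = 0.8800
Terminal stock prices: S_uu = 185.1, S_ud = 144.9, S_dd = 113.4
Terminal payoffs (K − S): max(-53.15, 0) = 0, max(-12.9, 0) = 0, max(18.6, 0) = 18.6
Node u (S = 161): continuation = 1/1.12·[0.8800·0.0000 + 0.1200·0.0000] = 0.0000; exercise value = 0.0000 ≤ continuation, so V_u = 0.0000
Node d (S = 126): continuation = 1/1.12·[0.8800·0.0000 + 0.1200·18.6000] = 1.9929; exercise value = 6.0000 > continuation, so V_d = 6.0000 (exercise)
Node 0 (S = 140): continuation = 1/1.12·[0.8800·0.0000 + 0.1200·6.0000] = 0.6429; exercise value = 0.0000 ≤ continuation, so V_0 = 0.6429

$0.64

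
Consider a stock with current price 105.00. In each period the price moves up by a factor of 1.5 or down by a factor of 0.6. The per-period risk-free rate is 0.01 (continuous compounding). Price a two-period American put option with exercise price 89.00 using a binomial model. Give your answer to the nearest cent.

14.87

Risk-neutral probability p = (e^0.01 − 0.6)/(1.5 − 0.6) = 0.4101/0.9000 = 0.4556
Terminal stock prices: S_uu = 236.2, S_ud = 94.5, S_dd = 37.8
Terminal payoffs (K − S): max(-147.2, 0) = 0, max(-5.5, 0) = 0, max(51.2, 0) = 51.2
Node u (S = 157.5): continuation = e^(−0.01)·[0.4556·0.0000 + 0.5444·0.0000] = 0.0000; exercise value = 0.0000 ≤ continuation, so V_u = 0.0000
Node d (S = 63): continuation = e^(−0.01)·[0.4556·0.0000 + 0.5444·51.2000] = 27.5954; exercise value = 26.0000 ≤ continuation, so V_d = 27.5954
Node 0 (S = 105): continuation = e^(−0.01)·[0.4556·0.0000 + 0.5444·27.5954] = 14.8731; exercise value = 0.0000 ≤ continuation, so V_0 = 14.8731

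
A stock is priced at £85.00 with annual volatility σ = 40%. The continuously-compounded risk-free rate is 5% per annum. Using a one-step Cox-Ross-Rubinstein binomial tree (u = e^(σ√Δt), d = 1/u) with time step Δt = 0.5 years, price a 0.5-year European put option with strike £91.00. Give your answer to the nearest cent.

£13.82

CRR parameters: u = e^(σ√Δt) = e^(0.4·√0.5) = 1.3269, d = 1/u = 0.7536
Per-period rate: rΔt = 0.05·0.5 = 0.025, so R = e^0.025 = 1.0253
Risk-neutral probability p = (e^0.025 − 0.7536)/(1.3269 − 0.7536) = 0.2717/0.5733 = 0.4739
Terminal stock prices: S_u = 112.8, S_d = 64.06
Terminal payoffs (K − S): max(-21.79, 0) = 0, max(26.94, 0) = 26.94
Node 0 (S = 85): V_0 = e^(−0.025)·[0.4739·0.0000 + 0.5261·26.9407] = 13.8231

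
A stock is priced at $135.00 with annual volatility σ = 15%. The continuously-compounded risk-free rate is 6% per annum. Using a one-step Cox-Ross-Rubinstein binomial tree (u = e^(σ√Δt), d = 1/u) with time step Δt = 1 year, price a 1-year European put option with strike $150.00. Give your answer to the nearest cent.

CRR parameters: u = e^(σ√Δt) = e^(0.15·√1) = 1.1618, d = 1/u = 0.8607
Per-period rate: rΔt = 0.06·1 = 0.06, so R = e^0.06 = 1.0618
Risk-neutral probability p = (e^0.06 − 0.8607)/(1.1618 − 0.8607) = 0.2011/0.3011 = 0.6679
Terminal stock prices: S_u = 156.8, S_d = 116.2
Terminal payoffs (K − S): max(-6.848, 0) = 0, max(33.8, 0) = 33.8
Node 0 (S = 135): V_0 = e^(−0.06)·[0.6679·0.0000 + 0.3321·33.8044] = 10.5720

$10.57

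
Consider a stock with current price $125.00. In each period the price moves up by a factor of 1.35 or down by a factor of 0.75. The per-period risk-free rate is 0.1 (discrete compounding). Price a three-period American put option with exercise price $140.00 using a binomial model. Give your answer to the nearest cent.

$20.95

Risk-neutral probability p = (1 + 0.1 − 0.75)/(1.35 − 0.75) = 0.3500/0.6000 = 0.5833
Terminal stock prices: S_uuu = 307.5, S_uud = 170.9, S_udd = 94.92, S_ddd = 52.73
Terminal payoffs (K − S): max(-167.5, 0) = 0, max(-30.86, 0) = 0, max(45.08, 0) = 45.08, max(87.27, 0) = 87.27
Node uu (S = 227.8): continuation = 1/1.1·[0.5833·0.0000 + 0.4167·0.0000] = 0.0000; exercise value = 0.0000 ≤ continuation, so V_uu = 0.0000
Node ud (S = 126.6): continuation = 1/1.1·[0.5833·0.0000 + 0.4167·45.0781] = 17.0750; exercise value = 13.4375 ≤ continuation, so V_ud = 17.0750
Node dd (S = 70.31): continuation = 1/1.1·[0.5833·45.0781 + 0.4167·87.2656] = 56.9602; exercise value = 69.6875 > continuation, so V_dd = 69.6875 (exercise)
Node u (S = 168.8): continuation = 1/1.1·[0.5833·0.0000 + 0.4167·17.0750] = 6.4678; exercise value = 0.0000 ≤ continuation, so V_u = 6.4678
Node d (S = 93.75): continuation = 1/1.1·[0.5833·17.0750 + 0.4167·69.6875] = 35.4517; exercise value = 46.2500 > continuation, so V_d = 46.2500 (exercise)
Node 0 (S = 125): continuation = 1/1.1·[0.5833·6.4678 + 0.4167·46.2500] = 20.9488; exercise value = 15.0000 ≤ continuation, so V_0 = 20.9488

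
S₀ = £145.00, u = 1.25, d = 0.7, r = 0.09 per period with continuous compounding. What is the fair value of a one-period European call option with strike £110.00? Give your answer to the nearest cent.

Risk-neutral probability p = (e^0.09 − 0.7)/(1.25 − 0.7) = 0.3942/0.5500 = 0.7167
Terminal stock prices: S_u = 181.2, S_d = 101.5
Terminal payoffs (S − K): max(71.25, 0) = 71.25, max(-8.5, 0) = 0
Node 0 (S = 145): V_0 = e^(−0.09)·[0.7167·71.2500 + 0.2833·0.0000] = 46.6685

£46.67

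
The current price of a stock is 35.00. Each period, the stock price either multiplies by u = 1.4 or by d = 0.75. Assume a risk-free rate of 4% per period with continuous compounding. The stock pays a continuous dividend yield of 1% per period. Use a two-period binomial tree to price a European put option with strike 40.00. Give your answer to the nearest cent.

7.53

Per-period risk-free factor R = e^0.04 = 1.0408; dividend-adjusted growth = e^(0.04−0.01) = 1.0305.
Risk-neutral probability p = (1.0305 − 0.75)/(1.4 − 0.75) = 0.2805/0.6500 = 0.4315
Terminal stock prices: S_uu = 68.6, S_ud = 36.75, S_dd = 19.69
Terminal payoffs (K − S): max(-28.6, 0) = 0, max(3.25, 0) = 3.25, max(20.31, 0) = 20.31
Node u (S = 49): V_u = e^(−0.04)·[0.4315·0.0000 + 0.5685·3.2500] = 1.7753
Node d (S = 26.25): V_d = e^(−0.04)·[0.4315·3.2500 + 0.5685·20.3125] = 12.4428
Node 0 (S = 35): V_0 = e^(−0.04)·[0.4315·1.7753 + 0.5685·12.4428] = 7.5327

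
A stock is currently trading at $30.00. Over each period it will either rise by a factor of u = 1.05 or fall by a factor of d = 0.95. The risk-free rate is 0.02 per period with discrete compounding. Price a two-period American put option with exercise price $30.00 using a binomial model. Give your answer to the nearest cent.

Risk-neutral probability p = (1 + 0.02 − 0.95)/(1.05 − 0.95) = 0.0700/0.1000 = 0.7000
Terminal stock prices: S_uu = 33.08, S_ud = 29.92, S_dd = 27.07
Terminal payoffs (K − S): max(-3.075, 0) = 0, max(0.075, 0) = 0.075, max(2.925, 0) = 2.925
Node u (S = 31.5): continuation = 1/1.02·[0.7000·0.0000 + 0.3000·0.0750] = 0.0221; exercise value = 0.0000 ≤ continuation, so V_u = 0.0221
Node d (S = 28.5): continuation = 1/1.02·[0.7000·0.0750 + 0.3000·2.9250] = 0.9118; exercise value = 1.5000 > continuation, so V_d = 1.5000 (exercise)
Node 0 (S = 30): continuation = 1/1.02·[0.7000·0.0221 + 0.3000·1.5000] = 0.4563; exercise value = 0.0000 ≤ continuation, so V_0 = 0.4563

$0.46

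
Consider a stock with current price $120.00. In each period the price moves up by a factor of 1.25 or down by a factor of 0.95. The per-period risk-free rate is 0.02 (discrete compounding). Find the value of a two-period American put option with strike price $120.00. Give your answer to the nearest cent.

$6.61

Risk-neutral probability p = (1 + 0.02 − 0.95)/(1.25 − 0.95) = 0.0700/0.3000 = 0.2333
Terminal stock prices: S_uu = 187.5, S_ud = 142.5, S_dd = 108.3
Terminal payoffs (K − S): max(-67.5, 0) = 0, max(-22.5, 0) = 0, max(11.7, 0) = 11.7
Node u (S = 150): continuation = 1/1.02·[0.2333·0.0000 + 0.7667·0.0000] = 0.0000; exercise value = 0.0000 ≤ continuation, so V_u = 0.0000
Node d (S = 114): continuation = 1/1.02·[0.2333·0.0000 + 0.7667·11.7000] = 8.7941; exercise value = 6.0000 ≤ continuation, so V_d = 8.7941
Node 0 (S = 120): continuation = 1/1.02·[0.2333·0.0000 + 0.7667·8.7941] = 6.6100; exercise value = 0.0000 ≤ continuation, so V_0 = 6.6100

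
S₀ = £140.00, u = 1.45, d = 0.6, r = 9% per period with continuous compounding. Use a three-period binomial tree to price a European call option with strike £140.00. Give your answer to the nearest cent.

Risk-neutral probability p = (e^0.09 − 0.6)/(1.45 − 0.6) = 0.4942/0.8500 = 0.5814
Terminal stock prices: S_uuu = 426.8, S_uud = 176.6, S_udd = 73.08, S_ddd = 30.24
Terminal payoffs (S − K): max(286.8, 0) = 286.8, max(36.61, 0) = 36.61, max(-66.92, 0) = 0, max(-109.8, 0) = 0
Node uu (S = 294.4): V_uu = e^(−0.09)·[0.5814·286.8075 + 0.4186·36.6100] = 166.3996
Node ud (S = 121.8): V_ud = e^(−0.09)·[0.5814·36.6100 + 0.4186·0.0000] = 19.4525
Node dd (S = 50.4): V_dd = e^(−0.09)·[0.5814·0.0000 + 0.4186·0.0000] = 0.0000
Node u (S = 203): V_u = e^(−0.09)·[0.5814·166.3996 + 0.4186·19.4525] = 95.8575
Node d (S = 84): V_d = e^(−0.09)·[0.5814·19.4525 + 0.4186·0.0000] = 10.3359
Node 0 (S = 140): V_0 = e^(−0.09)·[0.5814·95.8575 + 0.4186·10.3359] = 54.8876

£54.89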